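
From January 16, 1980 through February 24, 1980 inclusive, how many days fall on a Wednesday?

6

January 16, 1980 is a Wednesday.
From January 16, 1980 to February 24, 1980 is 40 days inclusive.
40 = 7 × 5 + 5, so there are 5 full weeks plus 5 extra days.
Each full week contributes one Wednesday: 5 so far.
The 5 extra days are Wednesday, Thursday, Friday, Saturday, Sunday — 1 of them qualifies.
Total: 5 + 1 = 6.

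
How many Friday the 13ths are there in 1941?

The 13th falls on a Friday when the month's 13th has weekday Fri.
Jan 13 is Mon; Feb 13 is Thu; Mar 13 is Thu; Apr 13 is Sun; May 13 is Tue; Jun 13 is Fri ✓; Jul 13 is Sun; Aug 13 is Wed; Sep 13 is Sat; Oct 13 is Mon; Nov 13 is Thu; Dec 13 is Sat.
Friday the 13ths: Jun.

1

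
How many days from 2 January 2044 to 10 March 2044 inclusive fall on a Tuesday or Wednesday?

20

2 January 2044 is a Saturday.
That's 69 days from start to end, counting both.
69 = 7 × 9 + 6, so there are 9 full weeks plus 6 extra days.
Each full week contributes 2 days from the set (Tue, Wed): 9 × 2 = 18.
The 6 extra days are Sat, Sun, Mon, Tue, Wed, Thu — 2 of them qualify.
Total: 18 + 2 = 20.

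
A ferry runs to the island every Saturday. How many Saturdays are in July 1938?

5

Jul 1, 1938 is a Friday.
That's 31 days from start to end, counting both.
31 = 7 × 4 + 3, so there are 4 full weeks plus 3 extra days.
Each full week contributes one Saturday: 4 so far.
The 3 extra days are Fri, Sat, Sun — 1 of them qualifies.
Total: 4 + 1 = 5.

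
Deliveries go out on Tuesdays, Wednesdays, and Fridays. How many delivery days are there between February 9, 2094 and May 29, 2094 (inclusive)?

48

February 9, 2094 is a Tuesday.
That's 110 days from start to end, counting both.
110 = 7 × 15 + 5, so there are 15 full weeks plus 5 extra days.
Each full week contributes 3 days from the set (Tue, Wed, Fri): 15 × 3 = 45.
The 5 extra days are Tuesday, Wednesday, Thursday, Friday, Saturday — 3 of them qualify.
Total: 45 + 3 = 48.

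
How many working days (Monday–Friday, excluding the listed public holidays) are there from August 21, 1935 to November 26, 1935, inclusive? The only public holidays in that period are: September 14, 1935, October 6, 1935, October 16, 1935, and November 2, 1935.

August 21, 1935 is a Wednesday.
The range spans 98 days (inclusive of both endpoints).
98 = 7 × 14, so the span is exactly 14 full weeks.
Each full week contributes 5 weekdays (Mon–Fri): 14 × 5 = 70.
Total: 70.
Holidays: September 14, 1935 (Sat); October 6, 1935 (Sun); October 16, 1935 (Wed); November 2, 1935 (Sat).
1 of the 4 holidays fall on weekdays; the rest are weekends and were already excluded.
Business days: 70 − 1 = 69.

69 working days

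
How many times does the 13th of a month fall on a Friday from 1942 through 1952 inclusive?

18

Friday-the-13ths by year:
1942: Feb, Mar, Nov
1943: Aug
1944: Oct
1945: Apr, Jul
1946: Sep, Dec
1947: Jun
1948: Feb, Aug
1949: May
1950: Jan, Oct
1951: Apr, Jul
1952: Jun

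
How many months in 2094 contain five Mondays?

A month has five Mondays exactly when Monday falls within its first (length − 28) days.
Jan: 31 days, starts Fri → 5 of Fri, Sat, Sun
Feb: 28 days, starts Mon → 5 of (none)
Mar: 31 days, starts Mon → 5 of Mon, Tue, Wed ✓
Apr: 30 days, starts Thu → 5 of Thu, Fri
May: 31 days, starts Sat → 5 of Sat, Sun, Mon ✓
Jun: 30 days, starts Tue → 5 of Tue, Wed
Jul: 31 days, starts Thu → 5 of Thu, Fri, Sat
Aug: 31 days, starts Sun → 5 of Sun, Mon, Tue ✓
Sep: 30 days, starts Wed → 5 of Wed, Thu
Oct: 31 days, starts Fri → 5 of Fri, Sat, Sun
Nov: 30 days, starts Mon → 5 of Mon, Tue ✓
Dec: 31 days, starts Wed → 5 of Wed, Thu, Fri
Months with five Mondays: Mar, May, Aug, Nov.

4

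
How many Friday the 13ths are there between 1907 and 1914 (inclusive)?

Friday-the-13ths by year:
1907: Sep, Dec
1908: Mar, Nov
1909: Aug
1910: May
1911: Jan, Oct
1912: Sep, Dec
1913: Jun
1914: Feb, Mar, Nov

14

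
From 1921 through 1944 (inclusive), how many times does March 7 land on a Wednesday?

3

Day of week of March 7 in each year:
1921: Mon, 1922: Tue, 1923: Wed ✓, 1924: Fri, 1925: Sat, 1926: Sun, 1927: Mon, 1928: Wed ✓, 1929: Thu, 1930: Fri, 1931: Sat, 1932: Mon, 1933: Tue, 1934: Wed ✓, 1935: Thu, 1936: Sat, 1937: Sun, 1938: Mon, 1939: Tue, 1940: Thu, 1941: Fri, 1942: Sat, 1943: Sun, 1944: Tue
Wednesdays: 1923, 1928, 1934.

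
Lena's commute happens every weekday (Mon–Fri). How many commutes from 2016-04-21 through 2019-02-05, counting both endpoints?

729 weekdays

2016-04-21 is a Thursday.
From 2016-04-21 to 2019-02-05 is 1021 days inclusive.
1021 = 7 × 145 + 6, so there are 145 full weeks plus 6 extra days.
Each full week contributes 5 weekdays (Mon–Fri): 145 × 5 = 725.
The 6 extra days are Thu, Fri, Sat, Sun, Mon, Tue — 4 of them qualify.
Total: 725 + 4 = 729.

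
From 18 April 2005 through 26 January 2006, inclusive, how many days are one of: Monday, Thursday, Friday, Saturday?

162

18 April 2005 is a Monday.
The range spans 284 days (inclusive of both endpoints).
284 = 7 × 40 + 4, so there are 40 full weeks plus 4 extra days.
Each full week contributes 4 days from the set (Mon, Thu, Fri, Sat): 40 × 4 = 160.
The 4 extra days are Mon, Tue, Wed, Thu — 2 of them qualify.
Total: 160 + 2 = 162.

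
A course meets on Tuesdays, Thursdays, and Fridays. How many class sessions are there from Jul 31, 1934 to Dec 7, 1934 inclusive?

Jul 31, 1934 is a Tuesday.
From Jul 31, 1934 to Dec 7, 1934 is 130 days inclusive.
130 = 7 × 18 + 4, so there are 18 full weeks plus 4 extra days.
Each full week contributes 3 days from the set (Tue, Thu, Fri): 18 × 3 = 54.
The 4 extra days are Tuesday, Wednesday, Thursday, Friday — 3 of them qualify.
Total: 54 + 3 = 57.

57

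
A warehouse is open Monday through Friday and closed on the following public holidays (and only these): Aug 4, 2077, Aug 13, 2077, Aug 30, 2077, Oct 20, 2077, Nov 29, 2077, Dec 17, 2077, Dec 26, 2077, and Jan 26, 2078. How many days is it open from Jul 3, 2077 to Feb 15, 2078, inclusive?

155 business days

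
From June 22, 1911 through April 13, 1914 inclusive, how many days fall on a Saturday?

147

June 22, 1911 is a Thursday.
That's 1027 days from start to end, counting both.
1027 = 7 × 146 + 5, so there are 146 full weeks plus 5 extra days.
Each full week contributes one Saturday: 146 so far.
The 5 extra days are Thu, Fri, Sat, Sun, Mon — 1 of them qualifies.
Total: 146 + 1 = 147.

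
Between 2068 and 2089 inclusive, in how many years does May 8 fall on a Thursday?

3

Day of week of May 8 in each year:
2068: Tue, 2069: Wed, 2070: Thu ✓, 2071: Fri, 2072: Sun, 2073: Mon, 2074: Tue, 2075: Wed, 2076: Fri, 2077: Sat, 2078: Sun, 2079: Mon, 2080: Wed, 2081: Thu ✓, 2082: Fri, 2083: Sat, 2084: Mon, 2085: Tue, 2086: Wed, 2087: Thu ✓, 2088: Sat, 2089: Sun
Thursdays: 2070, 2081, 2087.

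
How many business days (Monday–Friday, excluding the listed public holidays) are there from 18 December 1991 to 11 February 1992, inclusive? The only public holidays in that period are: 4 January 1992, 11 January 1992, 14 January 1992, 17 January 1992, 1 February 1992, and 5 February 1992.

37 business days

18 December 1991 is a Wednesday.
That's 56 days from start to end, counting both.
56 = 7 × 8, so the span is exactly 8 full weeks.
Each full week contributes 5 weekdays (Mon–Fri): 8 × 5 = 40.
Holidays: 4 January 1992 (Sat); 11 January 1992 (Sat); 14 January 1992 (Tue); 17 January 1992 (Fri); 1 February 1992 (Sat); 5 February 1992 (Wed).
3 of the 6 holidays fall on weekdays; the rest are weekends and were already excluded.
Business days: 40 − 3 = 37.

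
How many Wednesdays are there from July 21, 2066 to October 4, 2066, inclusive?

July 21, 2066 is a Wednesday.
That's 76 days from start to end, counting both.
76 = 7 × 10 + 6, so there are 10 full weeks plus 6 extra days.
Each full week contributes one Wednesday: 10 so far.
The 6 extra days are Wednesday, Thursday, Friday, Saturday, Sunday, Monday — 1 of them qualifies.
Total: 10 + 1 = 11.

11 Wednesdays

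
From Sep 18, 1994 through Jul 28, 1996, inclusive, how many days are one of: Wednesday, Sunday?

Sep 18, 1994 is a Sunday.
The range spans 680 days (inclusive of both endpoints).
680 = 7 × 97 + 1, so there are 97 full weeks plus 1 extra day.
Each full week contributes 2 days from the set (Wed, Sun): 97 × 2 = 194.
The 1 extra day is Sun — 1 of them qualifies.
Total: 194 + 1 = 195.

195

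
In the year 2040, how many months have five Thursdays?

4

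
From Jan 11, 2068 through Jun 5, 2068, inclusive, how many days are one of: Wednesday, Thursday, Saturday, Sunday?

Jan 11, 2068 is a Wednesday.
That's 147 days from start to end, counting both.
147 = 7 × 21, so the span is exactly 21 full weeks.
Each full week contributes 4 days from the set (Wed, Thu, Sat, Sun): 21 × 4 = 84.

84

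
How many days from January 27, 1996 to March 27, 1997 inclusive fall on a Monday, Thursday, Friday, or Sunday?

243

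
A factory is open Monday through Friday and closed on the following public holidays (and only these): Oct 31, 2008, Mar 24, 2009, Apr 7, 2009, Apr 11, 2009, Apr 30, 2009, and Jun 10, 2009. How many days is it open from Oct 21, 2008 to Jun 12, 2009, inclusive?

Oct 21, 2008 is a Tuesday.
From Oct 21, 2008 to Jun 12, 2009 is 235 days inclusive.
235 = 7 × 33 + 4, so there are 33 full weeks plus 4 extra days.
Each full week contributes 5 weekdays (Mon–Fri): 33 × 5 = 165.
The 4 extra days are Tue, Wed, Thu, Fri — 4 of them qualify.
Total: 165 + 4 = 169.
Holidays: Oct 31, 2008 (Fri); Mar 24, 2009 (Tue); Apr 7, 2009 (Tue); Apr 11, 2009 (Sat); Apr 30, 2009 (Thu); Jun 10, 2009 (Wed).
5 of the 6 holidays fall on weekdays; the rest are weekends and were already excluded.
Business days: 169 − 5 = 164.

164 working days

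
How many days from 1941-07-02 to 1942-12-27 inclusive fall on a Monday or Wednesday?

155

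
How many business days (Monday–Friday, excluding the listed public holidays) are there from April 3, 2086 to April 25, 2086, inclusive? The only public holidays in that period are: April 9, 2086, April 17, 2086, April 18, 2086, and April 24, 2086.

April 3, 2086 is a Wednesday.
The range spans 23 days (inclusive of both endpoints).
23 = 7 × 3 + 2, so there are 3 full weeks plus 2 extra days.
Each full week contributes 5 weekdays (Mon–Fri): 3 × 5 = 15.
The 2 extra days are Wednesday, Thursday — 2 of them qualify.
Total: 15 + 2 = 17.
Holidays: April 9, 2086 (Tue); April 17, 2086 (Wed); April 18, 2086 (Thu); April 24, 2086 (Wed).
All 4 holidays fall on weekdays, so subtract 4.
Business days: 17 − 4 = 13.

13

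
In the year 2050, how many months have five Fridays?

A month has five Fridays exactly when Friday falls within its first (length − 28) days.
Jan: 31 days, starts Sat → 5 of Sat, Sun, Mon
Feb: 28 days, starts Tue → 5 of (none)
Mar: 31 days, starts Tue → 5 of Tue, Wed, Thu
Apr: 30 days, starts Fri → 5 of Fri, Sat ✓
May: 31 days, starts Sun → 5 of Sun, Mon, Tue
Jun: 30 days, starts Wed → 5 of Wed, Thu
Jul: 31 days, starts Fri → 5 of Fri, Sat, Sun ✓
Aug: 31 days, starts Mon → 5 of Mon, Tue, Wed
Sep: 30 days, starts Thu → 5 of Thu, Fri ✓
Oct: 31 days, starts Sat → 5 of Sat, Sun, Mon
Nov: 30 days, starts Tue → 5 of Tue, Wed
Dec: 31 days, starts Thu → 5 of Thu, Fri, Sat ✓
Months with five Fridays: Apr, Jul, Sep, Dec.

4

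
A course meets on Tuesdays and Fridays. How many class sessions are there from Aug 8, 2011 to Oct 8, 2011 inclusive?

18

Aug 8, 2011 is a Monday.
The range spans 62 days (inclusive of both endpoints).
62 = 7 × 8 + 6, so there are 8 full weeks plus 6 extra days.
Each full week contributes 2 days from the set (Tue, Fri): 8 × 2 = 16.
The 6 extra days are Mon, Tue, Wed, Thu, Fri, Sat — 2 of them qualify.
Total: 16 + 2 = 18.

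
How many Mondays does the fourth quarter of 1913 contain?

October 1, 1913 is a Wednesday.
That's 92 days from start to end, counting both.
92 = 7 × 13 + 1, so there are 13 full weeks plus 1 extra day.
Each full week contributes one Monday: 13 so far.
The 1 extra day is Wednesday — none qualify.
Total: 13 + 0 = 13.

13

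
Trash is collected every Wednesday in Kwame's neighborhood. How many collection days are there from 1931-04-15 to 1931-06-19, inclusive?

1931-04-15 is a Wednesday.
From 1931-04-15 to 1931-06-19 is 66 days inclusive.
66 = 7 × 9 + 3, so there are 9 full weeks plus 3 extra days.
Each full week contributes one Wednesday: 9 so far.
The 3 extra days are Wednesday, Thursday, Friday — 1 of them qualifies.
Total: 9 + 1 = 10.

10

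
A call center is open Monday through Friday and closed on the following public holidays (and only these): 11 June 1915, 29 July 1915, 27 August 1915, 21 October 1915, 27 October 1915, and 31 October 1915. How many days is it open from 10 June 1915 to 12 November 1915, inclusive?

107

10 June 1915 is a Thursday.
The range spans 156 days (inclusive of both endpoints).
156 = 7 × 22 + 2, so there are 22 full weeks plus 2 extra days.
Each full week contributes 5 weekdays (Mon–Fri): 22 × 5 = 110.
The 2 extra days are Thu, Fri — 2 of them qualify.
Total: 110 + 2 = 112.
Holidays: 11 June 1915 (Fri); 29 July 1915 (Thu); 27 August 1915 (Fri); 21 October 1915 (Thu); 27 October 1915 (Wed); 31 October 1915 (Sun).
5 of the 6 holidays fall on weekdays; the rest are weekends and were already excluded.
Business days: 112 − 5 = 107.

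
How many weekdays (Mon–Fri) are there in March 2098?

March 1, 2098 is a Saturday.
The range spans 31 days (inclusive of both endpoints).
31 = 7 × 4 + 3, so there are 4 full weeks plus 3 extra days.
Each full week contributes 5 weekdays (Mon–Fri): 4 × 5 = 20.
The 3 extra days are Saturday, Sunday, Monday — 1 of them qualifies.
Total: 20 + 1 = 21.

21 weekdays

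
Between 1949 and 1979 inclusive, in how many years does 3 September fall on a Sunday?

Day of week of September 3 in each year:
1949: Sat, 1950: Sun ✓, 1951: Mon, 1952: Wed, 1953: Thu, 1954: Fri, 1955: Sat, 1956: Mon, 1957: Tue, 1958: Wed, 1959: Thu, 1960: Sat, 1961: Sun ✓, 1962: Mon, 1963: Tue, 1964: Thu, 1965: Fri, 1966: Sat, 1967: Sun ✓, 1968: Tue, 1969: Wed, 1970: Thu, 1971: Fri, 1972: Sun ✓, 1973: Mon, 1974: Tue, 1975: Wed, 1976: Fri, 1977: Sat, 1978: Sun ✓, 1979: Mon
Sundays: 1950, 1961, 1967, 1972, 1978.

5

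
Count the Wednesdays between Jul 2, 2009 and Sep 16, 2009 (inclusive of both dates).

11 Wednesdays

Jul 2, 2009 is a Thursday.
The range spans 77 days (inclusive of both endpoints).
77 = 7 × 11, so the span is exactly 11 full weeks.
Each full week contributes one Wednesday: 11 so far.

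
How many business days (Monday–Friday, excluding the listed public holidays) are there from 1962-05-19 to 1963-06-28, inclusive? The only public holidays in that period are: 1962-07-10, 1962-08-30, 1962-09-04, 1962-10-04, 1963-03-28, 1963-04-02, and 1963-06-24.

1962-05-19 is a Saturday.
The range spans 406 days (inclusive of both endpoints).
406 = 7 × 58, so the span is exactly 58 full weeks.
Each full week contributes 5 weekdays (Mon–Fri): 58 × 5 = 290.
Holidays: 1962-07-10 (Tue); 1962-08-30 (Thu); 1962-09-04 (Tue); 1962-10-04 (Thu); 1963-03-28 (Thu); 1963-04-02 (Tue); 1963-06-24 (Mon).
All 7 holidays fall on weekdays, so subtract 7.
Business days: 290 − 7 = 283.

283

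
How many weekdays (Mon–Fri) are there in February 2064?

1 February 2064 is a Friday.
That's 29 days from start to end, counting both.
29 = 7 × 4 + 1, so there are 4 full weeks plus 1 extra day.
Each full week contributes 5 weekdays (Mon–Fri): 4 × 5 = 20.
The 1 extra day is Friday — 1 of them qualifies.
Total: 20 + 1 = 21.

21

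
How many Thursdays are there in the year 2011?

52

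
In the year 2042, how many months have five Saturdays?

4

A month has five Saturdays exactly when Saturday falls within its first (length − 28) days.
Jan: 31 days, starts Wed → 5 of Wed, Thu, Fri
Feb: 28 days, starts Sat → 5 of (none)
Mar: 31 days, starts Sat → 5 of Sat, Sun, Mon ✓
Apr: 30 days, starts Tue → 5 of Tue, Wed
May: 31 days, starts Thu → 5 of Thu, Fri, Sat ✓
Jun: 30 days, starts Sun → 5 of Sun, Mon
Jul: 31 days, starts Tue → 5 of Tue, Wed, Thu
Aug: 31 days, starts Fri → 5 of Fri, Sat, Sun ✓
Sep: 30 days, starts Mon → 5 of Mon, Tue
Oct: 31 days, starts Wed → 5 of Wed, Thu, Fri
Nov: 30 days, starts Sat → 5 of Sat, Sun ✓
Dec: 31 days, starts Mon → 5 of Mon, Tue, Wed
Months with five Saturdays: Mar, May, Aug, Nov.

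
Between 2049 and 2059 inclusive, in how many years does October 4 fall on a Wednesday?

Day of week of October 4 in each year:
2049: Mon, 2050: Tue, 2051: Wed ✓, 2052: Fri, 2053: Sat, 2054: Sun, 2055: Mon, 2056: Wed ✓, 2057: Thu, 2058: Fri, 2059: Sat
Wednesdays: 2051, 2056.

2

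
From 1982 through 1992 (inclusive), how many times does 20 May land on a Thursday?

1

Day of week of May 20 in each year:
1982: Thu ✓, 1983: Fri, 1984: Sun, 1985: Mon, 1986: Tue, 1987: Wed, 1988: Fri, 1989: Sat, 1990: Sun, 1991: Mon, 1992: Wed
Thursdays: 1982.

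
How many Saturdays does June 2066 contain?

4

1 June 2066 is a Tuesday.
From 1 June 2066 to 30 June 2066 is 30 days inclusive.
30 = 7 × 4 + 2, so there are 4 full weeks plus 2 extra days.
Each full week contributes one Saturday: 4 so far.
The 2 extra days are Tue, Wed — none qualify.
Total: 4 + 0 = 4.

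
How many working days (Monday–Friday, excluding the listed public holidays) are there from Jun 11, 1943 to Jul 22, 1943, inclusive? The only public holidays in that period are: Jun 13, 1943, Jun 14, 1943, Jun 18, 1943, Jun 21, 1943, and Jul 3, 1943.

27

Jun 11, 1943 is a Friday.
That's 42 days from start to end, counting both.
42 = 7 × 6, so the span is exactly 6 full weeks.
Each full week contributes 5 weekdays (Mon–Fri): 6 × 5 = 30.
Total: 30.
Holidays: Jun 13, 1943 (Sun); Jun 14, 1943 (Mon); Jun 18, 1943 (Fri); Jun 21, 1943 (Mon); Jul 3, 1943 (Sat).
3 of the 5 holidays fall on weekdays; the rest are weekends and were already excluded.
Business days: 30 − 3 = 27.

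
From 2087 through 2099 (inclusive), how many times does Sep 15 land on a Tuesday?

Day of week of September 15 in each year:
2087: Mon, 2088: Wed, 2089: Thu, 2090: Fri, 2091: Sat, 2092: Mon, 2093: Tue ✓, 2094: Wed, 2095: Thu, 2096: Sat, 2097: Sun, 2098: Mon, 2099: Tue ✓
Tuesdays: 2093, 2099.

2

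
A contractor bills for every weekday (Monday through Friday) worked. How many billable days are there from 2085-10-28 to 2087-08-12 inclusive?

467 weekdays

2085-10-28 is a Sunday.
The range spans 654 days (inclusive of both endpoints).
654 = 7 × 93 + 3, so there are 93 full weeks plus 3 extra days.
Each full week contributes 5 weekdays (Mon–Fri): 93 × 5 = 465.
The 3 extra days are Sun, Mon, Tue — 2 of them qualify.
Total: 465 + 2 = 467.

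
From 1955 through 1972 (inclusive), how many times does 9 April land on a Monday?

Day of week of April 9 in each year:
1955: Sat, 1956: Mon ✓, 1957: Tue, 1958: Wed, 1959: Thu, 1960: Sat, 1961: Sun, 1962: Mon ✓, 1963: Tue, 1964: Thu, 1965: Fri, 1966: Sat, 1967: Sun, 1968: Tue, 1969: Wed, 1970: Thu, 1971: Fri, 1972: Sun
Mondays: 1956, 1962.

2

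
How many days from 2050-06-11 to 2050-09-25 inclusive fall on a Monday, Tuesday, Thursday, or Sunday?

2050-06-11 is a Saturday.
That's 107 days from start to end, counting both.
107 = 7 × 15 + 2, so there are 15 full weeks plus 2 extra days.
Each full week contributes 4 days from the set (Mon, Tue, Thu, Sun): 15 × 4 = 60.
The 2 extra days are Saturday, Sunday — 1 of them qualifies.
Total: 60 + 1 = 61.

61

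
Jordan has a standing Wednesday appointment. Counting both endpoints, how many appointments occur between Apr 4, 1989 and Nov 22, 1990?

Apr 4, 1989 is a Tuesday.
From Apr 4, 1989 to Nov 22, 1990 is 598 days inclusive.
598 = 7 × 85 + 3, so there are 85 full weeks plus 3 extra days.
Each full week contributes one Wednesday: 85 so far.
The 3 extra days are Tue, Wed, Thu — 1 of them qualifies.
Total: 85 + 1 = 86.

86 Wednesdays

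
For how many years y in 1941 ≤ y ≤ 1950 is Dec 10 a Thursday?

1

Day of week of December 10 in each year:
1941: Wed, 1942: Thu ✓, 1943: Fri, 1944: Sun, 1945: Mon, 1946: Tue, 1947: Wed, 1948: Fri, 1949: Sat, 1950: Sun
Thursdays: 1942.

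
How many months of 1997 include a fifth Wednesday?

5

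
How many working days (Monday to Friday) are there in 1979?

1979-01-01 is a Monday.
The range spans 365 days (inclusive of both endpoints).
365 = 7 × 52 + 1, so there are 52 full weeks plus 1 extra day.
Each full week contributes 5 weekdays (Mon–Fri): 52 × 5 = 260.
The 1 extra day is Mon — 1 of them qualifies.
Total: 260 + 1 = 261.

261 weekdays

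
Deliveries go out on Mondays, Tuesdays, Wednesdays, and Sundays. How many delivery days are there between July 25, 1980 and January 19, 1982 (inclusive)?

311

July 25, 1980 is a Friday.
That's 544 days from start to end, counting both.
544 = 7 × 77 + 5, so there are 77 full weeks plus 5 extra days.
Each full week contributes 4 days from the set (Mon, Tue, Wed, Sun): 77 × 4 = 308.
The 5 extra days are Fri, Sat, Sun, Mon, Tue — 3 of them qualify.
Total: 308 + 3 = 311.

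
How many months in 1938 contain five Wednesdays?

A month has five Wednesdays exactly when Wednesday falls within its first (length − 28) days.
Jan: 31 days, starts Sat → 5 of Sat, Sun, Mon
Feb: 28 days, starts Tue → 5 of (none)
Mar: 31 days, starts Tue → 5 of Tue, Wed, Thu ✓
Apr: 30 days, starts Fri → 5 of Fri, Sat
May: 31 days, starts Sun → 5 of Sun, Mon, Tue
Jun: 30 days, starts Wed → 5 of Wed, Thu ✓
Jul: 31 days, starts Fri → 5 of Fri, Sat, Sun
Aug: 31 days, starts Mon → 5 of Mon, Tue, Wed ✓
Sep: 30 days, starts Thu → 5 of Thu, Fri
Oct: 31 days, starts Sat → 5 of Sat, Sun, Mon
Nov: 30 days, starts Tue → 5 of Tue, Wed ✓
Dec: 31 days, starts Thu → 5 of Thu, Fri, Sat
Months with five Wednesdays: Mar, Jun, Aug, Nov.

4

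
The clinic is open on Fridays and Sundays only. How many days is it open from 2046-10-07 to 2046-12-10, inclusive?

19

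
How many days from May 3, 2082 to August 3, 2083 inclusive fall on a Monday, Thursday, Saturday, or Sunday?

262

May 3, 2082 is a Sunday.
The range spans 458 days (inclusive of both endpoints).
458 = 7 × 65 + 3, so there are 65 full weeks plus 3 extra days.
Each full week contributes 4 days from the set (Mon, Thu, Sat, Sun): 65 × 4 = 260.
The 3 extra days are Sunday, Monday, Tuesday — 2 of them qualify.
Total: 260 + 2 = 262.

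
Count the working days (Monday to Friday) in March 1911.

23

March 1, 1911 is a Wednesday.
The range spans 31 days (inclusive of both endpoints).
31 = 7 × 4 + 3, so there are 4 full weeks plus 3 extra days.
Each full week contributes 5 weekdays (Mon–Fri): 4 × 5 = 20.
The 3 extra days are Wed, Thu, Fri — 3 of them qualify.
Total: 20 + 3 = 23.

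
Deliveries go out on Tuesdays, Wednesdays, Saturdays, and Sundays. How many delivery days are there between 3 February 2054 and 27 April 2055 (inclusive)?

257

3 February 2054 is a Tuesday.
From 3 February 2054 to 27 April 2055 is 449 days inclusive.
449 = 7 × 64 + 1, so there are 64 full weeks plus 1 extra day.
Each full week contributes 4 days from the set (Tue, Wed, Sat, Sun): 64 × 4 = 256.
The 1 extra day is Tue — 1 of them qualifies.
Total: 256 + 1 = 257.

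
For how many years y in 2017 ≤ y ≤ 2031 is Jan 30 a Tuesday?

Day of week of January 30 in each year:
2017: Mon, 2018: Tue ✓, 2019: Wed, 2020: Thu, 2021: Sat, 2022: Sun, 2023: Mon, 2024: Tue ✓, 2025: Thu, 2026: Fri, 2027: Sat, 2028: Sun, 2029: Tue ✓, 2030: Wed, 2031: Thu
Tuesdays: 2018, 2024, 2029.

3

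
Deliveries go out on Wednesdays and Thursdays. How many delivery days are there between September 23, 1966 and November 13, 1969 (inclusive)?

September 23, 1966 is a Friday.
That's 1148 days from start to end, counting both.
1148 = 7 × 164, so the span is exactly 164 full weeks.
Each full week contributes 2 days from the set (Wed, Thu): 164 × 2 = 328.

328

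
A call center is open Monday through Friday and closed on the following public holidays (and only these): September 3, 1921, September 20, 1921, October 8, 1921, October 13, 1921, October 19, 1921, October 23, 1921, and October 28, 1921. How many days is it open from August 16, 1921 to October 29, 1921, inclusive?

50 business days

August 16, 1921 is a Tuesday.
That's 75 days from start to end, counting both.
75 = 7 × 10 + 5, so there are 10 full weeks plus 5 extra days.
Each full week contributes 5 weekdays (Mon–Fri): 10 × 5 = 50.
The 5 extra days are Tuesday, Wednesday, Thursday, Friday, Saturday — 4 of them qualify.
Total: 50 + 4 = 54.
Holidays: September 3, 1921 (Sat); September 20, 1921 (Tue); October 8, 1921 (Sat); October 13, 1921 (Thu); October 19, 1921 (Wed); October 23, 1921 (Sun); October 28, 1921 (Fri).
4 of the 7 holidays fall on weekdays; the rest are weekends and were already excluded.
Business days: 54 − 4 = 50.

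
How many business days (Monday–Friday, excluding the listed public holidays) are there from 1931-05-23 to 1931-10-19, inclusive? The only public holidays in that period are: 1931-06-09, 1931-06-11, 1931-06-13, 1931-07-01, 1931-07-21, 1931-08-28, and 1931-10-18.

1931-05-23 is a Saturday.
That's 150 days from start to end, counting both.
150 = 7 × 21 + 3, so there are 21 full weeks plus 3 extra days.
Each full week contributes 5 weekdays (Mon–Fri): 21 × 5 = 105.
The 3 extra days are Sat, Sun, Mon — 1 of them qualifies.
Total: 105 + 1 = 106.
Holidays: 1931-06-09 (Tue); 1931-06-11 (Thu); 1931-06-13 (Sat); 1931-07-01 (Wed); 1931-07-21 (Tue); 1931-08-28 (Fri); 1931-10-18 (Sun).
5 of the 7 holidays fall on weekdays; the rest are weekends and were already excluded.
Business days: 106 − 5 = 101.

101 business days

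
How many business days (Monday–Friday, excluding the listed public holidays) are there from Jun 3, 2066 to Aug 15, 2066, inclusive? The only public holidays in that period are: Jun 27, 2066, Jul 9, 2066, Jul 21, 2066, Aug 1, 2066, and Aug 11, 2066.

Jun 3, 2066 is a Thursday.
From Jun 3, 2066 to Aug 15, 2066 is 74 days inclusive.
74 = 7 × 10 + 4, so there are 10 full weeks plus 4 extra days.
Each full week contributes 5 weekdays (Mon–Fri): 10 × 5 = 50.
The 4 extra days are Thu, Fri, Sat, Sun — 2 of them qualify.
Total: 50 + 2 = 52.
Holidays: Jun 27, 2066 (Sun); Jul 9, 2066 (Fri); Jul 21, 2066 (Wed); Aug 1, 2066 (Sun); Aug 11, 2066 (Wed).
3 of the 5 holidays fall on weekdays; the rest are weekends and were already excluded.
Business days: 52 − 3 = 49.

49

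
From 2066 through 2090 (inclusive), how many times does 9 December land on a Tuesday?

Day of week of December 9 in each year:
2066: Thu, 2067: Fri, 2068: Sun, 2069: Mon, 2070: Tue ✓, 2071: Wed, 2072: Fri, 2073: Sat, 2074: Sun, 2075: Mon, 2076: Wed, 2077: Thu, 2078: Fri, 2079: Sat, 2080: Mon, 2081: Tue ✓, 2082: Wed, 2083: Thu, 2084: Sat, 2085: Sun, 2086: Mon, 2087: Tue ✓, 2088: Thu, 2089: Fri, 2090: Sat
Tuesdays: 2070, 2081, 2087.

3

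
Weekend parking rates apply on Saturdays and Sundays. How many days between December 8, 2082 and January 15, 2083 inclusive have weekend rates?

December 8, 2082 is a Tuesday.
That's 39 days from start to end, counting both.
39 = 7 × 5 + 4, so there are 5 full weeks plus 4 extra days.
Each full week contributes 2 weekend days (Sat, Sun): 5 × 2 = 10.
The 4 extra days are Tue, Wed, Thu, Fri — none qualify.
Total: 10 + 0 = 10.

10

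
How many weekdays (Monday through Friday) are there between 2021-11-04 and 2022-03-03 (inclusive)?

86 weekdays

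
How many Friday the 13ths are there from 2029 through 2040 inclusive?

21

Friday-the-13ths by year:
2029: Apr, Jul
2030: Sep, Dec
2031: Jun
2032: Feb, Aug
2033: May
2034: Jan, Oct
2035: Apr, Jul
2036: Jun
2037: Feb, Mar, Nov
2038: Aug
2039: May
2040: Jan, Apr, Jul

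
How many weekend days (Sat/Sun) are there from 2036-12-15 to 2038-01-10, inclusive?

112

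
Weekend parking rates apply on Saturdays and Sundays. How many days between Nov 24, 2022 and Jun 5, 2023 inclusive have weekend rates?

Nov 24, 2022 is a Thursday.
That's 194 days from start to end, counting both.
194 = 7 × 27 + 5, so there are 27 full weeks plus 5 extra days.
Each full week contributes 2 weekend days (Sat, Sun): 27 × 2 = 54.
The 5 extra days are Thu, Fri, Sat, Sun, Mon — 2 of them qualify.
Total: 54 + 2 = 56.

56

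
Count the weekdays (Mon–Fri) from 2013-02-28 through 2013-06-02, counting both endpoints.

67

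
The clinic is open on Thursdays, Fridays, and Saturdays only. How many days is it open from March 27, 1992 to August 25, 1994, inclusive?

March 27, 1992 is a Friday.
The range spans 882 days (inclusive of both endpoints).
882 = 7 × 126, so the span is exactly 126 full weeks.
Each full week contributes 3 days from the set (Thu, Fri, Sat): 126 × 3 = 378.

378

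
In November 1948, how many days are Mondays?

5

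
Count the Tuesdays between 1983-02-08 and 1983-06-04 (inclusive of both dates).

17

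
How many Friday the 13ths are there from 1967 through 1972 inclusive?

10

Friday-the-13ths by year:
1967: Jan, Oct
1968: Sep, Dec
1969: Jun
1970: Feb, Mar, Nov
1971: Aug
1972: Oct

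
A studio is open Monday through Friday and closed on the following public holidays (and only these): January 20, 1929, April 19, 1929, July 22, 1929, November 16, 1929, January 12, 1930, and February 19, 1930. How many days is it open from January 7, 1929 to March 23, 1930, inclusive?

312

January 7, 1929 is a Monday.
The range spans 441 days (inclusive of both endpoints).
441 = 7 × 63, so the span is exactly 63 full weeks.
Each full week contributes 5 weekdays (Mon–Fri): 63 × 5 = 315.
Total: 315.
Holidays: January 20, 1929 (Sun); April 19, 1929 (Fri); July 22, 1929 (Mon); November 16, 1929 (Sat); January 12, 1930 (Sun); February 19, 1930 (Wed).
3 of the 6 holidays fall on weekdays; the rest are weekends and were already excluded.
Business days: 315 − 3 = 312.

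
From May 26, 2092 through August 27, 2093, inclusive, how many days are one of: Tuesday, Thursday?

132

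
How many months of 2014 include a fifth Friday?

A month has five Fridays exactly when Friday falls within its first (length − 28) days.
Jan: 31 days, starts Wed → 5 of Wed, Thu, Fri ✓
Feb: 28 days, starts Sat → 5 of (none)
Mar: 31 days, starts Sat → 5 of Sat, Sun, Mon
Apr: 30 days, starts Tue → 5 of Tue, Wed
May: 31 days, starts Thu → 5 of Thu, Fri, Sat ✓
Jun: 30 days, starts Sun → 5 of Sun, Mon
Jul: 31 days, starts Tue → 5 of Tue, Wed, Thu
Aug: 31 days, starts Fri → 5 of Fri, Sat, Sun ✓
Sep: 30 days, starts Mon → 5 of Mon, Tue
Oct: 31 days, starts Wed → 5 of Wed, Thu, Fri ✓
Nov: 30 days, starts Sat → 5 of Sat, Sun
Dec: 31 days, starts Mon → 5 of Mon, Tue, Wed
Months with five Fridays: Jan, May, Aug, Oct.

4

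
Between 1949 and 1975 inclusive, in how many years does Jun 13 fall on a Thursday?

4

Day of week of June 13 in each year:
1949: Mon, 1950: Tue, 1951: Wed, 1952: Fri, 1953: Sat, 1954: Sun, 1955: Mon, 1956: Wed, 1957: Thu ✓, 1958: Fri, 1959: Sat, 1960: Mon, 1961: Tue, 1962: Wed, 1963: Thu ✓, 1964: Sat, 1965: Sun, 1966: Mon, 1967: Tue, 1968: Thu ✓, 1969: Fri, 1970: Sat, 1971: Sun, 1972: Tue, 1973: Wed, 1974: Thu ✓, 1975: Fri
Thursdays: 1957, 1963, 1968, 1974.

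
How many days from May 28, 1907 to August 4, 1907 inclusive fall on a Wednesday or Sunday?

20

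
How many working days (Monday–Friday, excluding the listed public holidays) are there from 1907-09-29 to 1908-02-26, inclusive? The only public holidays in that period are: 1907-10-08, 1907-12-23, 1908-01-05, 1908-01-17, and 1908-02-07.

104

1907-09-29 is a Sunday.
From 1907-09-29 to 1908-02-26 is 151 days inclusive.
151 = 7 × 21 + 4, so there are 21 full weeks plus 4 extra days.
Each full week contributes 5 weekdays (Mon–Fri): 21 × 5 = 105.
The 4 extra days are Sunday, Monday, Tuesday, Wednesday — 3 of them qualify.
Total: 105 + 3 = 108.
Holidays: 1907-10-08 (Tue); 1907-12-23 (Mon); 1908-01-05 (Sun); 1908-01-17 (Fri); 1908-02-07 (Fri).
4 of the 5 holidays fall on weekdays; the rest are weekends and were already excluded.
Business days: 108 − 4 = 104.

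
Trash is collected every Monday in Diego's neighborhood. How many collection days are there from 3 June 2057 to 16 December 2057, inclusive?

3 June 2057 is a Sunday.
The range spans 197 days (inclusive of both endpoints).
197 = 7 × 28 + 1, so there are 28 full weeks plus 1 extra day.
Each full week contributes one Monday: 28 so far.
The 1 extra day is Sunday — none qualify.
Total: 28 + 0 = 28.

28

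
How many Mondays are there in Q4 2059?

Oct 1, 2059 is a Wednesday.
From Oct 1, 2059 to Dec 31, 2059 is 92 days inclusive.
92 = 7 × 13 + 1, so there are 13 full weeks plus 1 extra day.
Each full week contributes one Monday: 13 so far.
The 1 extra day is Wednesday — none qualify.
Total: 13 + 0 = 13.

13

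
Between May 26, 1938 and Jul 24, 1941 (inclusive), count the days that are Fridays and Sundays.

330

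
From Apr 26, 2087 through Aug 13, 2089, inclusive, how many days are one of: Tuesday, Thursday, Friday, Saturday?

Apr 26, 2087 is a Saturday.
That's 841 days from start to end, counting both.
841 = 7 × 120 + 1, so there are 120 full weeks plus 1 extra day.
Each full week contributes 4 days from the set (Tue, Thu, Fri, Sat): 120 × 4 = 480.
The 1 extra day is Sat — 1 of them qualifies.
Total: 480 + 1 = 481.

481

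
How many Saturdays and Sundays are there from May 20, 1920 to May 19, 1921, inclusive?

104

May 20, 1920 is a Thursday.
The range spans 365 days (inclusive of both endpoints).
365 = 7 × 52 + 1, so there are 52 full weeks plus 1 extra day.
Each full week contributes 2 weekend days (Sat, Sun): 52 × 2 = 104.
The 1 extra day is Thursday — none qualify.
Total: 104 + 0 = 104.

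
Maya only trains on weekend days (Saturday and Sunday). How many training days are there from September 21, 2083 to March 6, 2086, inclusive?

256

September 21, 2083 is a Tuesday.
That's 898 days from start to end, counting both.
898 = 7 × 128 + 2, so there are 128 full weeks plus 2 extra days.
Each full week contributes 2 weekend days (Sat, Sun): 128 × 2 = 256.
The 2 extra days are Tue, Wed — none qualify.
Total: 256 + 0 = 256.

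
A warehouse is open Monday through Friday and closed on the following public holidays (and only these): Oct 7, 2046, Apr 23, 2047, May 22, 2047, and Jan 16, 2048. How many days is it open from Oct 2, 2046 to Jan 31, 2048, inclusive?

346

Oct 2, 2046 is a Tuesday.
From Oct 2, 2046 to Jan 31, 2048 is 487 days inclusive.
487 = 7 × 69 + 4, so there are 69 full weeks plus 4 extra days.
Each full week contributes 5 weekdays (Mon–Fri): 69 × 5 = 345.
The 4 extra days are Tue, Wed, Thu, Fri — 4 of them qualify.
Total: 345 + 4 = 349.
Holidays: Oct 7, 2046 (Sun); Apr 23, 2047 (Tue); May 22, 2047 (Wed); Jan 16, 2048 (Thu).
3 of the 4 holidays fall on weekdays; the rest are weekends and were already excluded.
Business days: 349 − 3 = 346.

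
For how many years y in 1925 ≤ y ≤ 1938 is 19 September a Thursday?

2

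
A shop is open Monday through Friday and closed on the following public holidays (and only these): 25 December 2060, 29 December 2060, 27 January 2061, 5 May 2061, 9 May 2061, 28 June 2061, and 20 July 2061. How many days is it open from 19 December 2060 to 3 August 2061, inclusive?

19 December 2060 is a Sunday.
From 19 December 2060 to 3 August 2061 is 228 days inclusive.
228 = 7 × 32 + 4, so there are 32 full weeks plus 4 extra days.
Each full week contributes 5 weekdays (Mon–Fri): 32 × 5 = 160.
The 4 extra days are Sun, Mon, Tue, Wed — 3 of them qualify.
Total: 160 + 3 = 163.
Holidays: 25 December 2060 (Sat); 29 December 2060 (Wed); 27 January 2061 (Thu); 5 May 2061 (Thu); 9 May 2061 (Mon); 28 June 2061 (Tue); 20 July 2061 (Wed).
6 of the 7 holidays fall on weekdays; the rest are weekends and were already excluded.
Business days: 163 − 6 = 157.

157 working days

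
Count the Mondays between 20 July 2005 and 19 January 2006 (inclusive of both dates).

20 July 2005 is a Wednesday.
That's 184 days from start to end, counting both.
184 = 7 × 26 + 2, so there are 26 full weeks plus 2 extra days.
Each full week contributes one Monday: 26 so far.
The 2 extra days are Wed, Thu — none qualify.
Total: 26 + 0 = 26.

26 Mondays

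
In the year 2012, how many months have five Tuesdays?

4

A month has five Tuesdays exactly when Tuesday falls within its first (length − 28) days.
Jan: 31 days, starts Sun → 5 of Sun, Mon, Tue ✓
Feb: 29 days, starts Wed → 5 of Wed
Mar: 31 days, starts Thu → 5 of Thu, Fri, Sat
Apr: 30 days, starts Sun → 5 of Sun, Mon
May: 31 days, starts Tue → 5 of Tue, Wed, Thu ✓
Jun: 30 days, starts Fri → 5 of Fri, Sat
Jul: 31 days, starts Sun → 5 of Sun, Mon, Tue ✓
Aug: 31 days, starts Wed → 5 of Wed, Thu, Fri
Sep: 30 days, starts Sat → 5 of Sat, Sun
Oct: 31 days, starts Mon → 5 of Mon, Tue, Wed ✓
Nov: 30 days, starts Thu → 5 of Thu, Fri
Dec: 31 days, starts Sat → 5 of Sat, Sun, Mon
Months with five Tuesdays: Jan, May, Jul, Oct.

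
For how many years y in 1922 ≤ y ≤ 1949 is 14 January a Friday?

Day of week of January 14 in each year:
1922: Sat, 1923: Sun, 1924: Mon, 1925: Wed, 1926: Thu, 1927: Fri ✓, 1928: Sat, 1929: Mon, 1930: Tue, 1931: Wed, 1932: Thu, 1933: Sat, 1934: Sun, 1935: Mon, 1936: Tue, 1937: Thu, 1938: Fri ✓, 1939: Sat, 1940: Sun, 1941: Tue, 1942: Wed, 1943: Thu, 1944: Fri ✓, 1945: Sun, 1946: Mon, 1947: Tue, 1948: Wed, 1949: Fri ✓
Fridays: 1927, 1938, 1944, 1949.

4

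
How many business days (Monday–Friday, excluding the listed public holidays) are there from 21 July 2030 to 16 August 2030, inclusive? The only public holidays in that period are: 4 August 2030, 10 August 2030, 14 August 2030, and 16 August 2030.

21 July 2030 is a Sunday.
That's 27 days from start to end, counting both.
27 = 7 × 3 + 6, so there are 3 full weeks plus 6 extra days.
Each full week contributes 5 weekdays (Mon–Fri): 3 × 5 = 15.
The 6 extra days are Sun, Mon, Tue, Wed, Thu, Fri — 5 of them qualify.
Total: 15 + 5 = 20.
Holidays: 4 August 2030 (Sun); 10 August 2030 (Sat); 14 August 2030 (Wed); 16 August 2030 (Fri).
2 of the 4 holidays fall on weekdays; the rest are weekends and were already excluded.
Business days: 20 − 2 = 18.

18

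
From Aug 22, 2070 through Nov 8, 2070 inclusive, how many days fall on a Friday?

Aug 22, 2070 is a Friday.
From Aug 22, 2070 to Nov 8, 2070 is 79 days inclusive.
79 = 7 × 11 + 2, so there are 11 full weeks plus 2 extra days.
Each full week contributes one Friday: 11 so far.
The 2 extra days are Fri, Sat — 1 of them qualifies.
Total: 11 + 1 = 12.

12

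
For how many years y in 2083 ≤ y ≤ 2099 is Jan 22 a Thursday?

3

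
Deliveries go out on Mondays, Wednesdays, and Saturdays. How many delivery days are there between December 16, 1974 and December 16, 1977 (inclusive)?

470

December 16, 1974 is a Monday.
That's 1097 days from start to end, counting both.
1097 = 7 × 156 + 5, so there are 156 full weeks plus 5 extra days.
Each full week contributes 3 days from the set (Mon, Wed, Sat): 156 × 3 = 468.
The 5 extra days are Monday, Tuesday, Wednesday, Thursday, Friday — 2 of them qualify.
Total: 468 + 2 = 470.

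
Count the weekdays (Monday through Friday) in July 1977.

July 1, 1977 is a Friday.
That's 31 days from start to end, counting both.
31 = 7 × 4 + 3, so there are 4 full weeks plus 3 extra days.
Each full week contributes 5 weekdays (Mon–Fri): 4 × 5 = 20.
The 3 extra days are Fri, Sat, Sun — 1 of them qualifies.
Total: 20 + 1 = 21.

21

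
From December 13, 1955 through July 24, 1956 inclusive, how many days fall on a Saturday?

December 13, 1955 is a Tuesday.
The range spans 225 days (inclusive of both endpoints).
225 = 7 × 32 + 1, so there are 32 full weeks plus 1 extra day.
Each full week contributes one Saturday: 32 so far.
The 1 extra day is Tue — none qualify.
Total: 32 + 0 = 32.

32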